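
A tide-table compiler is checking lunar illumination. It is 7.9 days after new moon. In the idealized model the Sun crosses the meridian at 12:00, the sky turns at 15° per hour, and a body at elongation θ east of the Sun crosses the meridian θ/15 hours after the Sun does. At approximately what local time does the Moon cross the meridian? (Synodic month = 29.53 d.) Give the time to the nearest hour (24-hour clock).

18:00

Elongation θ = 360° × 7.9/29.53 ≈ 96.3°.
The Moon trails the Sun by θ/15 = 96.3/15 ≈ 6.42 hours.
12:00 + 6.42 h ≈ 18:25 → 18:00 to the nearest hour.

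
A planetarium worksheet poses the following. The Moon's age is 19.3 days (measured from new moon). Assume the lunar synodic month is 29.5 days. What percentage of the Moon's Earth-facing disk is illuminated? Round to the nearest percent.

78%

The Moon has covered 19.3/29.5 of its cycle, so θ ≈ 360° × 19.3/29.5 = 235.5°.
cos 235.5° = (-0.566), so f = (1 − (-0.566))/2 = 0.783, so 78%.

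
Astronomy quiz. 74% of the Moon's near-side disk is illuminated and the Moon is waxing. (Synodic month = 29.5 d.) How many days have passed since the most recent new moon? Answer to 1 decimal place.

Invert f = (1 − cos θ)/2 to get cos θ = 1 − 2(0.74) = -0.480, hence θ₀ = arccos -0.480 = 118.7°.
The Moon is waxing (0°–180°), so θ = 118.7° directly.
At 360°/29.5 d per day, 118.7° corresponds to 9.73 days.

9.7 days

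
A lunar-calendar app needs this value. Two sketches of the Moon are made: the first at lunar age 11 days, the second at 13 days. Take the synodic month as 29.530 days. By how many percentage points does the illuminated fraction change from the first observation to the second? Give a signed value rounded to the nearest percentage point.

θ₁ = 360° × 11/29.530 = 134.1°, f₁ = (1 − cos θ₁)/2 = 0.848.
θ₂ = 360° × 13/29.530 = 158.5°, f₂ = (1 − cos θ₂)/2 = 0.965.
Change = f₂ − f₁ = +0.117 → +12 percentage points.

+12 pp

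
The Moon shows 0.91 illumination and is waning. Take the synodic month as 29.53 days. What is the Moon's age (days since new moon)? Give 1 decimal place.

cos θ = 1 − 2f = -0.820, giving a principal value of 145.1°.
Since the Moon is past full (waning), take the reflex angle: θ = 360° − 145.1° = 214.9°.
At 360°/29.53 d per day, 214.9° corresponds to 17.63 days.

17.6 days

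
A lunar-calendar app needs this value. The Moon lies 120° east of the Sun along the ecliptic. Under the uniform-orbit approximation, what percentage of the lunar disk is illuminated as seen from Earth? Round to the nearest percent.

Half-versine of 120°: (1 − (-0.500))/2 = 0.750, i.e. 75%.

75%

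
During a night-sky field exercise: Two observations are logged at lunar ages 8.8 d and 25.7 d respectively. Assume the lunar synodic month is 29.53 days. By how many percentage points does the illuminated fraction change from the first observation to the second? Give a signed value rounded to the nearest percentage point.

θ₁ = 360° × 8.8/29.53 = 107.3°, f₁ = (1 − cos θ₁)/2 = 0.649.
θ₂ = 360° × 25.7/29.53 = 313.3°, f₂ = (1 − cos θ₂)/2 = 0.157.
Change = f₂ − f₁ = -0.491 → -49 percentage points.

-49 percentage points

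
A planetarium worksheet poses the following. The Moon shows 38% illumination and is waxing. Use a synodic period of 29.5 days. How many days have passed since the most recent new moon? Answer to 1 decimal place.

6.2 days

cos θ = 1 − 2f = 0.240, giving a principal value of 76.1°.
The Moon is waxing (0°–180°), so θ = 76.1° directly.
At 360°/29.5 d per day, 76.1° corresponds to 6.24 days.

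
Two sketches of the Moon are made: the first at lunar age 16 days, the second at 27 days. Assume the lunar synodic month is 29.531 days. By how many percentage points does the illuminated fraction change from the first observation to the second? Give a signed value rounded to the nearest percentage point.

First observation: θ = 360°·16/29.531 = 195.0°, so f = 0.983.
Second observation: θ = 329.1°, f = 0.071.
Δf = 0.071 − 0.983 = -0.912, i.e. -91 pp.

-91 pp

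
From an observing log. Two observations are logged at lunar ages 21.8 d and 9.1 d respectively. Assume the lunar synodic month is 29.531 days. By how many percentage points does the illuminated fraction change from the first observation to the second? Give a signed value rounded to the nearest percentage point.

+14 pp

First observation: θ = 360°·21.8/29.531 = 265.8°, so f = 0.537.
Second observation: θ = 110.9°, f = 0.679.
Δf = 0.679 − 0.537 = +0.142, i.e. +14 pp.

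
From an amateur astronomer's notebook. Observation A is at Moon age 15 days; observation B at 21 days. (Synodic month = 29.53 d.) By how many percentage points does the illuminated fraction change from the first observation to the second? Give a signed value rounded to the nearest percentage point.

First observation: θ = 360°·15/29.53 = 182.9°, so f = 0.999.
Second observation: θ = 256.0°, f = 0.621.
Δf = 0.621 − 0.999 = -0.379, i.e. -38 pp.

-38 pp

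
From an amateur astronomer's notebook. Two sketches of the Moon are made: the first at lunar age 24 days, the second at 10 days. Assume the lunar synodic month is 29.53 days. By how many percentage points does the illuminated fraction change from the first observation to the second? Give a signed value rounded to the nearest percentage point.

θ₁ = 360° × 24/29.53 = 292.6°, f₁ = (1 − cos θ₁)/2 = 0.308.
θ₂ = 360° × 10/29.53 = 121.9°, f₂ = (1 − cos θ₂)/2 = 0.764.
Change = f₂ − f₁ = +0.456 → +46 percentage points.

+46 percentage points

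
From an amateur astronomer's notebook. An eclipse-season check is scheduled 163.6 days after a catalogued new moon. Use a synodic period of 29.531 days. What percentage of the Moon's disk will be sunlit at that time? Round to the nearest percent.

98%

163.6/29.531 = 5.540 lunations, so 5 complete cycles and 15.94 d into the next.
The Moon has covered 15.94/29.531 of its cycle, so θ ≈ 360° × 15.94/29.531 = 194.4°.
With cos θ = (-0.969), the lit fraction is (1 − (-0.969))/2 ≈ 0.984, so 98%.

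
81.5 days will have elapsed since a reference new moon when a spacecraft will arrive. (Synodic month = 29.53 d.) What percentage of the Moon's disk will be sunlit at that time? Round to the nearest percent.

47%

81.5 d spans 2 complete synodic months (2 × 29.53 = 59.06 d) plus 22.44 d.
Phase angle: θ = 360°·(22.44 d)/(29.53 d) = 273.6°.
With cos θ = 0.062, the lit fraction is (1 − 0.062)/2 ≈ 0.469, so 47%.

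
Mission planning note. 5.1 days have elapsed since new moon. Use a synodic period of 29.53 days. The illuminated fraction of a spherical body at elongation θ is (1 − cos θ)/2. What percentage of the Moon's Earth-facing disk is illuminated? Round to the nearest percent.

27%

Elongation θ = 360° × 5.1/29.53 ≈ 62.2°.
cos 62.2° = 0.467, so f = (1 − 0.467)/2 = 0.267, so 27%.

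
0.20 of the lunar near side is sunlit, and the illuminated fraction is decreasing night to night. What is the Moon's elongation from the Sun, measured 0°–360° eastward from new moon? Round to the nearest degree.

307°

Invert f = (1 − cos θ)/2 to get cos θ = 1 − 2(0.20) = 0.600, hence θ₀ = arccos 0.600 = 53.1°.
Waning ⇒ past full, so θ = 360° − 53.1° = 306.9°.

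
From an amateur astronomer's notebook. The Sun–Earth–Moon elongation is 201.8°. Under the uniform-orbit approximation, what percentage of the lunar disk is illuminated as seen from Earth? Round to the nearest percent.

96%

f = (1 − cos 201.8°)/2 = (1 − (-0.928))/2 ≈ 0.964, i.e. 96%.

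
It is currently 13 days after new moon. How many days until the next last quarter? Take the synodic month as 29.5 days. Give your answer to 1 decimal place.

Last quarter occurs at elongation 270°, i.e. at age 29.5 × 270/360 = 22.125 d.
So 9.125 days remain (22.125 − 13).

9.1 days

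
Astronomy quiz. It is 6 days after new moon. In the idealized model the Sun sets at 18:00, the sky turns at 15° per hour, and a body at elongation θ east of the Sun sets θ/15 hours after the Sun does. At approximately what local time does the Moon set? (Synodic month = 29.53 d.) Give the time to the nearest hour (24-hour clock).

The Moon has covered 6/29.53 of its cycle, so θ ≈ 360° × 6/29.53 = 73.1°.
Delay after the Sun = 73.1° / (15°/h) ≈ 4.88 h.
18:00 + 4.88 h ≈ 22:53 → 23:00 to the nearest hour.

23:00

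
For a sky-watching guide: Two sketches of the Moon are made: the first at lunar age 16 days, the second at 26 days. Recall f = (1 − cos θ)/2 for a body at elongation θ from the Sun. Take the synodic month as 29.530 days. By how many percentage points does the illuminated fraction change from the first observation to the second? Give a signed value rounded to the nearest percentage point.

θ₁ = 360° × 16/29.530 = 195.1°, f₁ = (1 − cos θ₁)/2 = 0.983.
θ₂ = 360° × 26/29.530 = 317.0°, f₂ = (1 − cos θ₂)/2 = 0.135.
Change = f₂ − f₁ = -0.848 → -85 percentage points.

-85 pp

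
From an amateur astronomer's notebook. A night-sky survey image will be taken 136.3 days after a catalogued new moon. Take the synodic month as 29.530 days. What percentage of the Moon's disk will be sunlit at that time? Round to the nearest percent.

136.3/29.530 = 4.616 lunations, so 4 complete cycles and 18.18 d into the next.
Elongation θ = 360° × 18.18/29.530 ≈ 221.6°.
cos 221.6° = (-0.747), so f = (1 − (-0.747))/2 = 0.874, so 87%.

87%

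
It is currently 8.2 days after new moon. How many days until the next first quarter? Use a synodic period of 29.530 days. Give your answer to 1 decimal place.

28.7 days

First quarter is 0.25 of the way through the cycle: age 0.25 × 29.530 = 7.383 d.
This lunation's first quarter (7.383 d) has passed, so add one period: 36.913 − 8.2 = 28.713 days.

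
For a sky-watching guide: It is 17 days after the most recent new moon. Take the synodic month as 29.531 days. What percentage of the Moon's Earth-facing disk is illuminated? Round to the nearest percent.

94%

Phase angle: θ = 360°·(17 d)/(29.531 d) = 207.2°.
cos 207.2° = (-0.889), so f = (1 − (-0.889))/2 = 0.945, so 94%.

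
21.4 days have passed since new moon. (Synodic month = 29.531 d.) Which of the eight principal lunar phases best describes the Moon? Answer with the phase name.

θ ≈ 360° × 21.4/29.531 = 261°, which falls in the last quarter sector.

last quarter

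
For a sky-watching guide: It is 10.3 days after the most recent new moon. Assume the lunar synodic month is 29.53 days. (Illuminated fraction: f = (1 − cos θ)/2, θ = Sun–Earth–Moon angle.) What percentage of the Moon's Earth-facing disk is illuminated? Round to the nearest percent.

Elongation θ = 360° × 10.3/29.53 ≈ 125.6°.
Illuminated fraction = (1 − cos 125.6°)/2 = (1 − (-0.582))/2 ≈ 0.791, so 79%.

79%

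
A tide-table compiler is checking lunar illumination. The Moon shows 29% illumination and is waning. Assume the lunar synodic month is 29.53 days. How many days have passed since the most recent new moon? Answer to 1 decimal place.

24.2 days

cos θ = 1 − 2f = 0.420, giving a principal value of 65.2°.
A waning Moon lies in 180°–360°, so θ = 360° − 65.2° = 294.8°.
That fraction of the synodic month is 294.8/360 × 29.53 d ≈ 24.18 d.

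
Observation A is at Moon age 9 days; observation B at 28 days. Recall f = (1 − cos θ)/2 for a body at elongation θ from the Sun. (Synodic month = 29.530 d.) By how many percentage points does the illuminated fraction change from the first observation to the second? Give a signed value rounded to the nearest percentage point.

-64 pp

First observation: θ = 360°·9/29.530 = 109.7°, so f = 0.669.
Second observation: θ = 341.3°, f = 0.026.
Δf = 0.026 − 0.669 = -0.642, i.e. -64 pp.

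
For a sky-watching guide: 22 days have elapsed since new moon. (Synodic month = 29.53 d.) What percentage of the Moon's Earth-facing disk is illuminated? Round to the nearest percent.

Elongation θ = 360° × 22/29.53 ≈ 268.2°.
With cos θ = (-0.031), the lit fraction is (1 − (-0.031))/2 ≈ 0.516, so 52%.

52%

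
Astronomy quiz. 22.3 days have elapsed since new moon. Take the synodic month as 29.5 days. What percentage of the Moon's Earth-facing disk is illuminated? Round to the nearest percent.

48%

Elongation θ = 360° × 22.3/29.5 ≈ 272.1°.
With cos θ = 0.037, the lit fraction is (1 − 0.037)/2 ≈ 0.481, so 48%.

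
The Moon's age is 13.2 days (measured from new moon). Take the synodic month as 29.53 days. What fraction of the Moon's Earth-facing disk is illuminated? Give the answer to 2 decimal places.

Elongation θ = 360° × 13.2/29.53 ≈ 160.9°.
cos 160.9° = (-0.945), so f = (1 − (-0.945))/2 = 0.973.

0.97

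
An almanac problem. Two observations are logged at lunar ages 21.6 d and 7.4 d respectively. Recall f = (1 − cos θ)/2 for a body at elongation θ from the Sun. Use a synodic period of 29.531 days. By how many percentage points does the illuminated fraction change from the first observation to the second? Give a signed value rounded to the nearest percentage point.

First observation: θ = 360°·21.6/29.531 = 263.3°, so f = 0.558.
Second observation: θ = 90.2°, f = 0.502.
Δf = 0.502 − 0.558 = -0.056, i.e. -6 pp.

-6 pp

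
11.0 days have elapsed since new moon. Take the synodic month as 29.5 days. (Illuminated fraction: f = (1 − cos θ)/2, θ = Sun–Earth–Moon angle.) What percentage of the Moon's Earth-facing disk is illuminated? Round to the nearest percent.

85%

Elongation θ = 360° × 11.0/29.5 ≈ 134.2°.
Illuminated fraction = (1 − cos 134.2°)/2 = (1 − (-0.698))/2 ≈ 0.849, so 85%.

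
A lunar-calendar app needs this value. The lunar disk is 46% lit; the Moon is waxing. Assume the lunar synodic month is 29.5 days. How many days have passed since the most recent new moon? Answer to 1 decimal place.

From f = (1 − cos θ)/2: cos θ = 1 − 2×0.46 = 0.080; arccos → 85.4°.
The Moon is waxing (0°–180°), so θ = 85.4° directly.
Age = 29.5 × 85.4°/360° ≈ 7.00 days.

7.0 days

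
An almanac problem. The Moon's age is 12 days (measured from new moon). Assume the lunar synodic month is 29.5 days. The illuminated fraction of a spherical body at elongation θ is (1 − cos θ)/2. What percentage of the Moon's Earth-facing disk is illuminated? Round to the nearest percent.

92%

The Moon has covered 12/29.5 of its cycle, so θ ≈ 360° × 12/29.5 = 146.4°.
With cos θ = (-0.833), the lit fraction is (1 − (-0.833))/2 ≈ 0.917, so 92%.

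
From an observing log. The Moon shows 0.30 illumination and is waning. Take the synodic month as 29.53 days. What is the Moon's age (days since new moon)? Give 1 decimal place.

24.1 days

Invert f = (1 − cos θ)/2 to get cos θ = 1 − 2(0.30) = 0.400, hence θ₀ = arccos 0.400 = 66.4°.
Since the Moon is past full (waning), take the reflex angle: θ = 360° − 66.4° = 293.6°.
That fraction of the synodic month is 293.6/360 × 29.53 d ≈ 24.08 d.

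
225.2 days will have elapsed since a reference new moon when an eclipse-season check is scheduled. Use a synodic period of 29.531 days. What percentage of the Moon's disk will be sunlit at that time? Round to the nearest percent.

85%

Reduce mod P: 225.2 − 7×29.531 = 18.48 d into the current lunation.
Elongation θ = 360° × 18.48/29.531 ≈ 225.3°.
cos 225.3° = (-0.703), so f = (1 − (-0.703))/2 = 0.852, so 85%.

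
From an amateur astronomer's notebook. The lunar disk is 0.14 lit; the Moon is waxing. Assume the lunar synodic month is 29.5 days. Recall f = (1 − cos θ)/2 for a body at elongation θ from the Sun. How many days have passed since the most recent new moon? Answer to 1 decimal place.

From f = (1 − cos θ)/2: cos θ = 1 − 2×0.14 = 0.720; arccos → 43.9°.
The Moon is waxing (0°–180°), so θ = 43.9° directly.
At 360°/29.5 d per day, 43.9° corresponds to 3.60 days.

3.6 days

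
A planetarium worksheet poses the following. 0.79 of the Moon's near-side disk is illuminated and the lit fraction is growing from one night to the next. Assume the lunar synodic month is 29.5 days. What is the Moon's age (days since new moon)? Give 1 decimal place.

10.3 days

From f = (1 − cos θ)/2: cos θ = 1 − 2×0.79 = -0.580; arccos → 125.5°.
The Moon is waxing (0°–180°), so θ = 125.5° directly.
At 360°/29.5 d per day, 125.5° corresponds to 10.28 days.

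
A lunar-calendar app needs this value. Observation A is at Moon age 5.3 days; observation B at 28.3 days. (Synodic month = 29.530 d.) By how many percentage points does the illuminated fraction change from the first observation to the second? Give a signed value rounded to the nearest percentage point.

-27 pp

First observation: θ = 360°·5.3/29.530 = 64.6°, so f = 0.286.
Second observation: θ = 345.0°, f = 0.017.
Δf = 0.017 − 0.286 = -0.269, i.e. -27 pp.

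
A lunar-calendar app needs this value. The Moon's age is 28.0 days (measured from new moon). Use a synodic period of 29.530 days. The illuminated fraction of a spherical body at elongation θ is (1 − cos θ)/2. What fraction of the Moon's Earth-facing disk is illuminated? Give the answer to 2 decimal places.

0.03

The Moon has covered 28.0/29.530 of its cycle, so θ ≈ 360° × 28.0/29.530 = 341.3°.
With cos θ = 0.947, the lit fraction is (1 − 0.947)/2 ≈ 0.026.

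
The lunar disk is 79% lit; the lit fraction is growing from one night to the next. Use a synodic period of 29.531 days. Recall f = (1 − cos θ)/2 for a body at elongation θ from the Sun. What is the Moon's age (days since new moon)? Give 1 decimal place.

10.3 days

From f = (1 − cos θ)/2: cos θ = 1 − 2×0.79 = -0.580; arccos → 125.5°.
Before full moon the principal value applies: θ = 125.5°.
Age = 29.531 × 125.5°/360° ≈ 10.29 days.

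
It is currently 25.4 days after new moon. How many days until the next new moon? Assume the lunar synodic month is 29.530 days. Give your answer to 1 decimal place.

4.1 days

The next new moon completes the synodic month: 29.530 − 25.4 = 4.130 days.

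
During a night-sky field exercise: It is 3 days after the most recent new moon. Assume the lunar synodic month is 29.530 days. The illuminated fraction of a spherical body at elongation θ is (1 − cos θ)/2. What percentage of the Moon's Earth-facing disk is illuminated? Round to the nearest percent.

10%

The Moon has covered 3/29.530 of its cycle, so θ ≈ 360° × 3/29.530 = 36.6°.
Illuminated fraction = (1 − cos 36.6°)/2 = (1 − 0.803)/2 ≈ 0.098, so 10%.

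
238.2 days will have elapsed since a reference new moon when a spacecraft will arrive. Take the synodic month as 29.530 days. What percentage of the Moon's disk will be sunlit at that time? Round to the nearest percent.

Reduce mod P: 238.2 − 8×29.530 = 1.96 d into the current lunation.
The Moon has covered 1.96/29.530 of its cycle, so θ ≈ 360° × 1.96/29.530 = 23.9°.
With cos θ = 0.914, the lit fraction is (1 − 0.914)/2 ≈ 0.043, so 4%.

4%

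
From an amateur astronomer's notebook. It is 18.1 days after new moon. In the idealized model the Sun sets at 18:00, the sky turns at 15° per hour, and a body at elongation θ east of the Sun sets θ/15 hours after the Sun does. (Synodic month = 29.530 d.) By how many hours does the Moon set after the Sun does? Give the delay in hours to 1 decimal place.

14.7 h

The Moon has covered 18.1/29.530 of its cycle, so θ ≈ 360° × 18.1/29.530 = 220.7°.
Delay after the Sun = 220.7° / (15°/h) ≈ 14.71 h.
So the Moon sets 14.71 h after the Sun.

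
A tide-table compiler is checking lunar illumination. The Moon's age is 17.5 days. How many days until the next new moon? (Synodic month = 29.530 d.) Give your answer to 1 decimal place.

12.0 days

The next new moon completes the synodic month: 29.530 − 17.5 = 12.030 days.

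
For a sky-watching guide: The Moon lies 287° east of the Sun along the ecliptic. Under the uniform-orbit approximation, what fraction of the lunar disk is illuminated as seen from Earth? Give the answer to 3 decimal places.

cos 287° = 0.292, so f = (1 − 0.292)/2 = 0.354.

0.354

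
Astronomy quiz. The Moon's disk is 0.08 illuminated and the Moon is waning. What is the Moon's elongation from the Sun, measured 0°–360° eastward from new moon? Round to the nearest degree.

cos θ = 1 − 2f = 0.840, giving a principal value of 32.9°.
Since the Moon is past full (waning), take the reflex angle: θ = 360° − 32.9° = 327.1°.

327°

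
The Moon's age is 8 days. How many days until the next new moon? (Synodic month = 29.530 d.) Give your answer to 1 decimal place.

The next new moon completes the synodic month: 29.530 − 8 = 21.530 days.

21.5 days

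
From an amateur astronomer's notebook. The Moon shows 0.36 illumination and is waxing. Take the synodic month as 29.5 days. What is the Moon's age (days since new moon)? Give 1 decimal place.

6.0 days

cos θ = 1 − 2f = 0.280, giving a principal value of 73.7°.
Before full moon the principal value applies: θ = 73.7°.
That fraction of the synodic month is 73.7/360 × 29.5 d ≈ 6.04 d.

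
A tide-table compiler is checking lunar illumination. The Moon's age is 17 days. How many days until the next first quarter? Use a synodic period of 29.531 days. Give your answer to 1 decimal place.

19.9 days

First quarter occurs at elongation 90°, i.e. at age 29.531 × 90/360 = 7.383 d.
Already past this cycle's first quarter; the next is at 7.383 + 29.531 = 36.914 d, so 36.914 − 17 = 19.914 days.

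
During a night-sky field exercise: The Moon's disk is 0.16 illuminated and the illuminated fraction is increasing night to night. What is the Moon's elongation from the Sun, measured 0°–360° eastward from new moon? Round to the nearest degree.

Invert f = (1 − cos θ)/2 to get cos θ = 1 − 2(0.16) = 0.680, hence θ₀ = arccos 0.680 = 47.2°.
Waxing ⇒ before full, so θ = 47.2°.

47°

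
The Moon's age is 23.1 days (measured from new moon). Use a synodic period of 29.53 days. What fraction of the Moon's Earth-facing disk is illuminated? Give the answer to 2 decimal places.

0.40

The Moon has covered 23.1/29.53 of its cycle, so θ ≈ 360° × 23.1/29.53 = 281.6°.
cos 281.6° = 0.201, so f = (1 − 0.201)/2 = 0.399.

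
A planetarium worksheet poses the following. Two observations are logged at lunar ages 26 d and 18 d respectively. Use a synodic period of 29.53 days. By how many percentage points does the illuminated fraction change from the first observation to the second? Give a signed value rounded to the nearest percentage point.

θ₁ = 360° × 26/29.53 = 317.0°, f₁ = (1 − cos θ₁)/2 = 0.135.
θ₂ = 360° × 18/29.53 = 219.4°, f₂ = (1 − cos θ₂)/2 = 0.886.
Change = f₂ − f₁ = +0.752 → +75 percentage points.

+75 pp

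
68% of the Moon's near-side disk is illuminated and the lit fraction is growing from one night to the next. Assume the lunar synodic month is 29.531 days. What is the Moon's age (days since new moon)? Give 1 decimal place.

9.1 days

From f = (1 − cos θ)/2: cos θ = 1 − 2×0.68 = -0.360; arccos → 111.1°.
The Moon is waxing (0°–180°), so θ = 111.1° directly.
At 360°/29.531 d per day, 111.1° corresponds to 9.11 days.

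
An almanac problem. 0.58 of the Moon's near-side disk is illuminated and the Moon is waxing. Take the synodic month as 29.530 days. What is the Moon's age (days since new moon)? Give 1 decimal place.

8.1 days

cos θ = 1 − 2f = -0.160, giving a principal value of 99.2°.
Waxing ⇒ before full, so θ = 99.2°.
Age = 29.530 × 99.2°/360° ≈ 8.14 days.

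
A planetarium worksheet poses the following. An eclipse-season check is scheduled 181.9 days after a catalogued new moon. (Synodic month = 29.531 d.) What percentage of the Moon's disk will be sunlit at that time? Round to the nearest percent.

181.9/29.531 = 6.160 lunations, so 6 complete cycles and 4.71 d into the next.
The Moon has covered 4.71/29.531 of its cycle, so θ ≈ 360° × 4.71/29.531 = 57.5°.
cos 57.5° = 0.538, so f = (1 − 0.538)/2 = 0.231, so 23%.

23%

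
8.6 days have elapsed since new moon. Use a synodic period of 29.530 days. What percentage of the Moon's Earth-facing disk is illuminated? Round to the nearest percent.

The Moon has covered 8.6/29.530 of its cycle, so θ ≈ 360° × 8.6/29.530 = 104.8°.
cos 104.8° = (-0.256), so f = (1 − (-0.256))/2 = 0.628, so 63%.

63%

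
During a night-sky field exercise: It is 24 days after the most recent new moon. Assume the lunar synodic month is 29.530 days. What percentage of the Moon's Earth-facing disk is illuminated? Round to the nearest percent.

31%

The Moon has covered 24/29.530 of its cycle, so θ ≈ 360° × 24/29.530 = 292.6°.
Illuminated fraction = (1 − cos 292.6°)/2 = (1 − 0.384)/2 ≈ 0.308, so 31%.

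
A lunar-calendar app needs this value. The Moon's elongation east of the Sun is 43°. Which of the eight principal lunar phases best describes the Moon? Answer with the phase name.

waxing crescent

43° lies in the waxing crescent sector of the 8-phase cycle.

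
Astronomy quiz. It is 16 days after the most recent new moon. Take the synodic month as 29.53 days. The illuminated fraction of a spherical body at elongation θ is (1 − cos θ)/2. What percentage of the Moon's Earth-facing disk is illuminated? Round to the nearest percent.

98%

Elongation θ = 360° × 16/29.53 ≈ 195.1°.
cos 195.1° = (-0.966), so f = (1 − (-0.966))/2 = 0.983, so 98%.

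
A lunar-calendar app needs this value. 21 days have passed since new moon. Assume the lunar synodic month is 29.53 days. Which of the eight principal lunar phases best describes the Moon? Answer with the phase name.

last quarter

At 21/29.53 of the cycle, θ ≈ 256° — the last quarter range.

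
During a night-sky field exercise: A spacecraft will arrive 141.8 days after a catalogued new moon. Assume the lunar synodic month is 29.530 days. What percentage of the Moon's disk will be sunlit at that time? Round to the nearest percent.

34%

Reduce mod P: 141.8 − 4×29.530 = 23.68 d into the current lunation.
Elongation θ = 360° × 23.68/29.530 ≈ 288.7°.
With cos θ = 0.320, the lit fraction is (1 − 0.320)/2 ≈ 0.340, so 34%.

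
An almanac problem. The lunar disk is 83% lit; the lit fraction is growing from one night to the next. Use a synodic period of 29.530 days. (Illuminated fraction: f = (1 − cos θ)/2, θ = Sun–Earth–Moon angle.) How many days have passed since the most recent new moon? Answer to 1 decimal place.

cos θ = 1 − 2f = -0.660, giving a principal value of 131.3°.
The Moon is waxing (0°–180°), so θ = 131.3° directly.
That fraction of the synodic month is 131.3/360 × 29.530 d ≈ 10.77 d.

10.8 days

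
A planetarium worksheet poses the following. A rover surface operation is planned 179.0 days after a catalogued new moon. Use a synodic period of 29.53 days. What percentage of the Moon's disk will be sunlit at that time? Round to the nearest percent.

Reduce mod P: 179.0 − 6×29.53 = 1.82 d into the current lunation.
Elongation θ = 360° × 1.82/29.53 ≈ 22.2°.
With cos θ = 0.926, the lit fraction is (1 − 0.926)/2 ≈ 0.037, so 4%.

4%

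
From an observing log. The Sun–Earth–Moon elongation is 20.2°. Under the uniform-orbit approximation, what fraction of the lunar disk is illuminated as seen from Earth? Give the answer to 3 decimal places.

0.031

f = (1 − cos 20.2°)/2 = (1 − 0.938)/2 ≈ 0.031.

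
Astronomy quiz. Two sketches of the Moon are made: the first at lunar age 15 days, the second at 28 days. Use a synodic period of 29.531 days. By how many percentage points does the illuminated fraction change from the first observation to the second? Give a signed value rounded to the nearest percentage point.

θ₁ = 360° × 15/29.531 = 182.9°, f₁ = (1 − cos θ₁)/2 = 0.999.
θ₂ = 360° × 28/29.531 = 341.3°, f₂ = (1 − cos θ₂)/2 = 0.026.
Change = f₂ − f₁ = -0.973 → -97 percentage points.

-97 percentage points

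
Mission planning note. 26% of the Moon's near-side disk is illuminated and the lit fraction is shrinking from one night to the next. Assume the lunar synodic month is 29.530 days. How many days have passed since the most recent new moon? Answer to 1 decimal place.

cos θ = 1 − 2f = 0.480, giving a principal value of 61.3°.
Since the Moon is past full (waning), take the reflex angle: θ = 360° − 61.3° = 298.7°.
That fraction of the synodic month is 298.7/360 × 29.530 d ≈ 24.50 d.

24.5 days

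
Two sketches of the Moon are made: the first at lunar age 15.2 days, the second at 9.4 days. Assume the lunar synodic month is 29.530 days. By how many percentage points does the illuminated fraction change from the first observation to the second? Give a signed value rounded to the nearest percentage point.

-29 pp

First observation: θ = 360°·15.2/29.530 = 185.3°, so f = 0.998.
Second observation: θ = 114.6°, f = 0.708.
Δf = 0.708 − 0.998 = -0.290, i.e. -29 pp.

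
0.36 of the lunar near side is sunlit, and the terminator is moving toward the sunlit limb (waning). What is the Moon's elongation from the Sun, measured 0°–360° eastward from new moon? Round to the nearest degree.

From f = (1 − cos θ)/2: cos θ = 1 − 2×0.36 = 0.280; arccos → 73.7°.
Waning ⇒ past full, so θ = 360° − 73.7° = 286.3°.

286°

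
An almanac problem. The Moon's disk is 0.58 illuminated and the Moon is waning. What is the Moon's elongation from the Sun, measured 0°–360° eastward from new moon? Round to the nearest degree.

Invert f = (1 − cos θ)/2 to get cos θ = 1 − 2(0.58) = -0.160, hence θ₀ = arccos -0.160 = 99.2°.
Waning ⇒ past full, so θ = 360° − 99.2° = 260.8°.

261°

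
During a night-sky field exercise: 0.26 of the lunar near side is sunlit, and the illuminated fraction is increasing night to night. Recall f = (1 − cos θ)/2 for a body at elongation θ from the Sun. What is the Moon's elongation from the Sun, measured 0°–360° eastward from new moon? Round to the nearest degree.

61°

cos θ = 1 − 2f = 0.480, giving a principal value of 61.3°.
Before full moon the principal value applies: θ = 61.3°.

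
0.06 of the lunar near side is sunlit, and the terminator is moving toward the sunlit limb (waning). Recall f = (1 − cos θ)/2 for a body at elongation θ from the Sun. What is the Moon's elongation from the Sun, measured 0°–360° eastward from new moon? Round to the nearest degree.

Invert f = (1 − cos θ)/2 to get cos θ = 1 − 2(0.06) = 0.880, hence θ₀ = arccos 0.880 = 28.4°.
Since the Moon is past full (waning), take the reflex angle: θ = 360° − 28.4° = 331.6°.

332°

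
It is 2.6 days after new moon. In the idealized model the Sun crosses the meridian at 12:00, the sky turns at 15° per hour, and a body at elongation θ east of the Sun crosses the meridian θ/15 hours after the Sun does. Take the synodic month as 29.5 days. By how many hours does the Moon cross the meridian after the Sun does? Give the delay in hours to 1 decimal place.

2.1 h

Phase angle: θ = 360°·(2.6 d)/(29.5 d) = 31.7°.
Delay after the Sun = 31.7° / (15°/h) ≈ 2.12 h.
So the Moon crosses the meridian 2.12 h after the Sun.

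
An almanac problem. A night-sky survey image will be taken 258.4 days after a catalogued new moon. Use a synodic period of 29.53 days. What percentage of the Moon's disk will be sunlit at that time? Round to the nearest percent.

50%

Reduce mod P: 258.4 − 8×29.53 = 22.16 d into the current lunation.
The Moon has covered 22.16/29.53 of its cycle, so θ ≈ 360° × 22.16/29.53 = 270.2°.
With cos θ = 0.003, the lit fraction is (1 − 0.003)/2 ≈ 0.499, so 50%.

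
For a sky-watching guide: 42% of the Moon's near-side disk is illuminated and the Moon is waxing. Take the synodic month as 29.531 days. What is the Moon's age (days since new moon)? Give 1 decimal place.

cos θ = 1 − 2f = 0.160, giving a principal value of 80.8°.
Waxing ⇒ before full, so θ = 80.8°.
At 360°/29.531 d per day, 80.8° corresponds to 6.63 days.

6.6 days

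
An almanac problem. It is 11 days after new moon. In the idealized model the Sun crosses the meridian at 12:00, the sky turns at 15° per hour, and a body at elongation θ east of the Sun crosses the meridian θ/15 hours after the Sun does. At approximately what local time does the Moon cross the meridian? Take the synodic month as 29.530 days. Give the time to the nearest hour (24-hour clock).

The Moon has covered 11/29.530 of its cycle, so θ ≈ 360° × 11/29.530 = 134.1°.
The Moon trails the Sun by θ/15 = 134.1/15 ≈ 8.94 hours.
12:00 + 8.94 h ≈ 20:56 → 21:00 to the nearest hour.

21:00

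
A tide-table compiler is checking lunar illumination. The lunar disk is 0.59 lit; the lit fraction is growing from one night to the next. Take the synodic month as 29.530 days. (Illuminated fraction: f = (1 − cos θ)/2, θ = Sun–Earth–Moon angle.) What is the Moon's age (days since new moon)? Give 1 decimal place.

From f = (1 − cos θ)/2: cos θ = 1 − 2×0.59 = -0.180; arccos → 100.4°.
The Moon is waxing (0°–180°), so θ = 100.4° directly.
At 360°/29.530 d per day, 100.4° corresponds to 8.23 days.

8.2 days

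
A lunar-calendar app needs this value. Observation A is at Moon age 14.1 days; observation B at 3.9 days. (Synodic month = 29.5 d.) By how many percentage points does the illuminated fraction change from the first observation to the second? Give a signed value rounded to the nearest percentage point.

-83 percentage points

First observation: θ = 360°·14.1/29.5 = 172.1°, so f = 0.995.
Second observation: θ = 47.6°, f = 0.163.
Δf = 0.163 − 0.995 = -0.832, i.e. -83 pp.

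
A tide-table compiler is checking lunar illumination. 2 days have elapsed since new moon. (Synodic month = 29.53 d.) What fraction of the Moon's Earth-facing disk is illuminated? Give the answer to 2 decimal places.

0.04

The Moon has covered 2/29.53 of its cycle, so θ ≈ 360° × 2/29.53 = 24.4°.
Illuminated fraction = (1 − cos 24.4°)/2 = (1 − 0.911)/2 ≈ 0.045.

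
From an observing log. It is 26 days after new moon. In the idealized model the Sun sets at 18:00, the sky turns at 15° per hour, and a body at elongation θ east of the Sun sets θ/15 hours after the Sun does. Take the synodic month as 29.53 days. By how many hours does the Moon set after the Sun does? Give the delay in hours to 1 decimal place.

Phase angle: θ = 360°·(26 d)/(29.53 d) = 317.0°.
At 15° of sky rotation per hour, 317.0° corresponds to a 21.13 h lag.
So the Moon sets 21.13 h after the Sun.

21.1 h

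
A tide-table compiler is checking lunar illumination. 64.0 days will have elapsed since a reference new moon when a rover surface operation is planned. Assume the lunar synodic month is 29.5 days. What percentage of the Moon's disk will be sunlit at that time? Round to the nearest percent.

26%

64.0/29.5 = 2.169 lunations, so 2 complete cycles and 5.00 d into the next.
Phase angle: θ = 360°·(5.00 d)/(29.5 d) = 61.0°.
With cos θ = 0.485, the lit fraction is (1 − 0.485)/2 ≈ 0.258, so 26%.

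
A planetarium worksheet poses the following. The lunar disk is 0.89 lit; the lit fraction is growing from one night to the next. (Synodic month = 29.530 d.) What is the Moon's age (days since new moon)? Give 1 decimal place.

Invert f = (1 − cos θ)/2 to get cos θ = 1 − 2(0.89) = -0.780, hence θ₀ = arccos -0.780 = 141.3°.
The Moon is waxing (0°–180°), so θ = 141.3° directly.
That fraction of the synodic month is 141.3/360 × 29.530 d ≈ 11.59 d.

11.6 days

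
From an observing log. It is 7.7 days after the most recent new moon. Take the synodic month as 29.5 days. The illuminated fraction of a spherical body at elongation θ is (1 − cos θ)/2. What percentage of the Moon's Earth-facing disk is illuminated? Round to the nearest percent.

The Moon has covered 7.7/29.5 of its cycle, so θ ≈ 360° × 7.7/29.5 = 94.0°.
cos 94.0° = (-0.069), so f = (1 − (-0.069))/2 = 0.535, so 53%.

53%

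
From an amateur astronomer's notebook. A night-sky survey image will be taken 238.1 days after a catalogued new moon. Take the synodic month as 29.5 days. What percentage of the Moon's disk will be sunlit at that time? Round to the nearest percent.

5%

238.1 d spans 8 complete synodic months (8 × 29.5 = 236.00 d) plus 2.10 d.
The Moon has covered 2.10/29.5 of its cycle, so θ ≈ 360° × 2.10/29.5 = 25.6°.
Illuminated fraction = (1 − cos 25.6°)/2 = (1 − 0.902)/2 ≈ 0.049, so 5%.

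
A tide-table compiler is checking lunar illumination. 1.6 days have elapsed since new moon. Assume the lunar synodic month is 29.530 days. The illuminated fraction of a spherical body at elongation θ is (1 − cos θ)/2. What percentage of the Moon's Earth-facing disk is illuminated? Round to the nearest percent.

3%

The Moon has covered 1.6/29.530 of its cycle, so θ ≈ 360° × 1.6/29.530 = 19.5°.
Illuminated fraction = (1 − cos 19.5°)/2 = (1 − 0.943)/2 ≈ 0.029, so 3%.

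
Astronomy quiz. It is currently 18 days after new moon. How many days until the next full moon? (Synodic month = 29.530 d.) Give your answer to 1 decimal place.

Full moon occurs at elongation 180°, i.e. at age 29.530 × 180/360 = 14.765 d.
This lunation's full moon (14.765 d) has passed, so add one period: 44.295 − 18 = 26.295 days.

26.3 days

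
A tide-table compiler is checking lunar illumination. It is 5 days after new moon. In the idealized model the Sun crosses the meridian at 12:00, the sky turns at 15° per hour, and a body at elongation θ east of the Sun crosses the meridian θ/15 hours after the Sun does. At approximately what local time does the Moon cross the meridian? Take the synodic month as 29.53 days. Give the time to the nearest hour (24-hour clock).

16:00

Phase angle: θ = 360°·(5 d)/(29.53 d) = 61.0°.
At 15° of sky rotation per hour, 61.0° corresponds to a 4.06 h lag.
12:00 + 4.06 h ≈ 16:04 → 16:00 to the nearest hour.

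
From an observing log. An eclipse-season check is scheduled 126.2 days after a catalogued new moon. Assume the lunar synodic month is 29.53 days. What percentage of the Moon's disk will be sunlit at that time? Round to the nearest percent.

57%

126.2/29.53 = 4.274 lunations, so 4 complete cycles and 8.08 d into the next.
The Moon has covered 8.08/29.53 of its cycle, so θ ≈ 360° × 8.08/29.53 = 98.5°.
cos 98.5° = (-0.148), so f = (1 − (-0.148))/2 = 0.574, so 57%.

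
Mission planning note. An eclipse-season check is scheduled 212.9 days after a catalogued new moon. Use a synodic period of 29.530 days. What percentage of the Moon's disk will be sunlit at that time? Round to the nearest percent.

Reduce mod P: 212.9 − 7×29.530 = 6.19 d into the current lunation.
Elongation θ = 360° × 6.19/29.530 ≈ 75.5°.
Illuminated fraction = (1 − cos 75.5°)/2 = (1 − 0.251)/2 ≈ 0.374, so 37%.

37%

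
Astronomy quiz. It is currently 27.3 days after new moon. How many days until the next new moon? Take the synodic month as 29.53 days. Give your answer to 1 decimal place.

2.2 days

One full lunation from the last new moon is 29.53 d; remaining = 29.53 − 27.3 = 2.230 d.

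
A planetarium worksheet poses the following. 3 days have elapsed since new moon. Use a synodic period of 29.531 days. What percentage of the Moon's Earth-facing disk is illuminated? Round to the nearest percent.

Phase angle: θ = 360°·(3 d)/(29.531 d) = 36.6°.
cos 36.6° = 0.803, so f = (1 − 0.803)/2 = 0.098, so 10%.

10%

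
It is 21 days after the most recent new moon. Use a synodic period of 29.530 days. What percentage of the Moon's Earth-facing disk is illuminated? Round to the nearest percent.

62%

Elongation θ = 360° × 21/29.530 ≈ 256.0°.
With cos θ = (-0.242), the lit fraction is (1 − (-0.242))/2 ≈ 0.621, so 62%.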